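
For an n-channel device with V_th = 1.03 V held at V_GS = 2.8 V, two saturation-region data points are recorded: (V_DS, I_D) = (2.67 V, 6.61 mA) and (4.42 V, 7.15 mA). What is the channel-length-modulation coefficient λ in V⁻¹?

With V_GS fixed, I_D ∝ (1 + λ V_DS) in saturation, so I_D2/I_D1 = (1 + λ V_DS2)/(1 + λ V_DS1).
7.15/6.61 = 1.082 = (1 + 4.42 λ)/(1 + 2.67 λ).
Solving: λ (I_D1 V_DS2 − I_D2 V_DS1) = I_D2 − I_D1, so λ = (7.15 − 6.61) / (6.61 × 4.42 − 7.15 × 2.67) = 0.54 / 10.1 = 0.0533 V⁻¹.

λ = 0.0533 V⁻¹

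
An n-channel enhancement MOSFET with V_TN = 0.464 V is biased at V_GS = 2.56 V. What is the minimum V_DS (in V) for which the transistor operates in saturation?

V_DS,sat = 2.10 V

The boundary between triode and saturation is V_DS = V_GS − V_TN = V_ov.
V_ov = 2.56 − 0.464 = 2.1 V.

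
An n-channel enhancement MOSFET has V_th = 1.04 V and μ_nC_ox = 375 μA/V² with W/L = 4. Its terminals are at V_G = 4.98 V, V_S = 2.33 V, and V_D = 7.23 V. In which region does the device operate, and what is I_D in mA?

Saturation; I_D = 1.94 mA

V_GS = V_G − V_S = 4.98 − 2.33 = 2.65 V; V_DS = V_D − V_S = 7.23 − 2.33 = 4.9 V.
k_n = μ_nC_ox · (W/L) = 1.5 mA/V².
V_ov = V_GS − V_th = 2.65 − 1.04 = 1.61 V.
Since V_DS = 4.9 V ≥ V_ov = 1.61 V, the device is in saturation.
I_D = ½ k_n V_ov² = 0.5 × 1.5 × 1.61² = 1.94 mA.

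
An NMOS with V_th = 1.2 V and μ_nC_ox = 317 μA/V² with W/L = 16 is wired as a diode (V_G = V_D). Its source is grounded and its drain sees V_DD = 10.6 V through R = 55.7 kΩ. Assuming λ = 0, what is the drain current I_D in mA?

I_D = 0.164 mA

With gate tied to drain, V_GS = V_DS ≥ V_GS − V_th, so the device is in saturation.
k_n = μ_nC_ox · (W/L) = 5.072 mA/V².
KCL at the drain: ½ k_n (V_GS − V_th)² = (V_DD − V_GS)/R.
Let x = V_GS − 1.2. Then 141 x² + x − 9.4 = 0, giving x = 0.254 V (positive root), so V_GS = 1.45 V.
I_D = (V_DD − V_GS)/R = (10.6 − 1.45) / 55.7 = 0.164 mA.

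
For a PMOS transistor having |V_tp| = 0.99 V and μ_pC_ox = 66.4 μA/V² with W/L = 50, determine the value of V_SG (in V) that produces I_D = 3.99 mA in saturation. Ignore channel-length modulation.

V_SG = 2.54 V

k_p = μ_pC_ox · (W/L) = 3.32 mA/V².
In saturation I_D = ½ k_p (V_SG − |V_tp|)², so V_SG − |V_tp| = √(2 I_D / k_p) = √(2 × 3.99 / 3.32) = 1.55 V.
V_SG = 0.99 + 1.55 = 2.54 V.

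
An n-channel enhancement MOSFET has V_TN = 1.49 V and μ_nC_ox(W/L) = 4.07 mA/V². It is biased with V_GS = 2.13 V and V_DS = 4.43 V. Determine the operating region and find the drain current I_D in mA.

V_ov = V_GS − V_TN = 2.13 − 1.49 = 0.64 V.
Since V_DS = 4.43 V ≥ V_ov = 0.64 V, the device is in saturation.
I_D = ½ k_n V_ov² = 0.5 × 4.07 × 0.64² = 0.834 mA.

Saturation; I_D = 0.834 mA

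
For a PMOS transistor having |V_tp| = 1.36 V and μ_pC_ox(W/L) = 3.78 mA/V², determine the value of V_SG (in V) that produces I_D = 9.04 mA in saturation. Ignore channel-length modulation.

In saturation I_D = ½ k_p (V_SG − |V_tp|)², so V_SG − |V_tp| = √(2 I_D / k_p) = √(2 × 9.04 / 3.78) = 2.19 V.
V_SG = 1.36 + 2.19 = 3.55 V.

V_SG = 3.55 V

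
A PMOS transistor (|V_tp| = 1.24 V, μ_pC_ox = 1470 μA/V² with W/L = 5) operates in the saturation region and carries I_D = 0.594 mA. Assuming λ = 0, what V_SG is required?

V_SG = 1.64 V

k_p = μ_pC_ox · (W/L) = 7.35 mA/V².
In saturation I_D = ½ k_p (V_SG − |V_tp|)², so V_SG − |V_tp| = √(2 I_D / k_p) = √(2 × 0.594 / 7.35) = 0.402 V.
V_SG = 1.24 + 0.402 = 1.64 V.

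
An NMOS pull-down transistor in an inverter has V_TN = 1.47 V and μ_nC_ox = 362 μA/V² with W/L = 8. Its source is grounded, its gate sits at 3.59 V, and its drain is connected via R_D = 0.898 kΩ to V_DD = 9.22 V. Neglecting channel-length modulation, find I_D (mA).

V_GS = V_G = 3.59 V, so V_ov = 3.59 − 1.47 = 2.12 V.
k_n = μ_nC_ox · (W/L) = 2.896 mA/V².
Assume saturation: I_D = ½ k_n V_ov² = 0.5 × 2.896 × 2.12² = 6.51 mA, giving V_DS = V_DD − I_D R_D = 9.22 − 6.51 × 0.898 = 3.38 V.
V_DS = 3.38 V ≥ V_ov = 2.12 V, confirming saturation.

I_D = 6.51 mA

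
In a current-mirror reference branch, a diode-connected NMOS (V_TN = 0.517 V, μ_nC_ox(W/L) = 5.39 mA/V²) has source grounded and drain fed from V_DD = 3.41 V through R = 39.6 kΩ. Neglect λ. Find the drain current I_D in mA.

I_D = 0.0690 mA

With gate tied to drain, V_GS = V_DS ≥ V_GS − V_TN, so the device is in saturation.
KCL at the drain: ½ k_n (V_GS − V_TN)² = (V_DD − V_GS)/R.
Let x = V_GS − 0.517. Then 107 x² + x − 2.893 = 0, giving x = 0.16 V (positive root), so V_GS = 0.677 V.
I_D = (V_DD − V_GS)/R = (3.41 − 0.677) / 39.6 = 0.069 mA.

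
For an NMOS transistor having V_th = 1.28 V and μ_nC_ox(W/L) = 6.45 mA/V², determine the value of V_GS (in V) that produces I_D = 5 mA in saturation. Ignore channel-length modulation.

V_GS = 2.53 V

In saturation I_D = ½ k_n (V_GS − V_th)², so V_GS − V_th = √(2 I_D / k_n) = √(2 × 5 / 6.45) = 1.25 V.
V_GS = 1.28 + 1.25 = 2.53 V.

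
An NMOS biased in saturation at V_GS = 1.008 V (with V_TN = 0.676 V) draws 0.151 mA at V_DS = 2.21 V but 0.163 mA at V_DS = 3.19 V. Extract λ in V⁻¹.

With V_GS fixed, I_D ∝ (1 + λ V_DS) in saturation, so I_D2/I_D1 = (1 + λ V_DS2)/(1 + λ V_DS1).
0.163/0.151 = 1.079 = (1 + 3.19 λ)/(1 + 2.21 λ).
Solving: λ (I_D1 V_DS2 − I_D2 V_DS1) = I_D2 − I_D1, so λ = (0.163 − 0.151) / (0.151 × 3.19 − 0.163 × 2.21) = 0.012 / 0.121 = 0.0988 V⁻¹.

λ = 0.0988 V⁻¹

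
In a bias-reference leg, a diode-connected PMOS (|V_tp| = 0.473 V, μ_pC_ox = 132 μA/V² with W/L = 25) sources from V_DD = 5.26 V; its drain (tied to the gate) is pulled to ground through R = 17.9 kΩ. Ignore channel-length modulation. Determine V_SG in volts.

With gate tied to drain, V_SG = V_SD ≥ V_SG − |V_tp|, so the device is in saturation.
k_p = μ_pC_ox · (W/L) = 3.3 mA/V².
KCL at the drain: ½ k_p (V_SG − |V_tp|)² = (V_DD − V_SG)/R.
Let x = V_SG − 0.473. Then 29.5 x² + x − 4.787 = 0, giving x = 0.386 V (positive root), so V_SG = 0.859 V.
I_D = (V_DD − V_SG)/R = (5.26 − 0.859) / 17.9 = 0.246 mA.

V_SG = 0.859 V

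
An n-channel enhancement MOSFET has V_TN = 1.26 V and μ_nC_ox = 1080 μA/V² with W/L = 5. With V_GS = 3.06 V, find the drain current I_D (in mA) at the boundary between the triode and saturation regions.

I_D = 8.75 mA

At the boundary V_DS = V_ov = V_GS − V_TN = 3.06 − 1.26 = 1.8 V.
k_n = μ_nC_ox · (W/L) = 5.4 mA/V².
I_D = ½ k_n V_ov² = 0.5 × 5.4 × 1.8² = 8.75 mA.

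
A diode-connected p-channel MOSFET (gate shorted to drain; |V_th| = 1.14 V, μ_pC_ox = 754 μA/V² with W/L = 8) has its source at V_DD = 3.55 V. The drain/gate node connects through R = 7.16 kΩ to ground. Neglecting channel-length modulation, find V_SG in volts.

With gate tied to drain, V_SG = V_SD ≥ V_SG − |V_th|, so the device is in saturation.
k_p = μ_pC_ox · (W/L) = 6.032 mA/V².
KCL at the drain: ½ k_p (V_SG − |V_th|)² = (V_DD − V_SG)/R.
Let x = V_SG − 1.14. Then 21.6 x² + x − 2.41 = 0, giving x = 0.312 V (positive root), so V_SG = 1.45 V.
I_D = (V_DD − V_SG)/R = (3.55 − 1.45) / 7.16 = 0.293 mA.

V_SG = 1.45 V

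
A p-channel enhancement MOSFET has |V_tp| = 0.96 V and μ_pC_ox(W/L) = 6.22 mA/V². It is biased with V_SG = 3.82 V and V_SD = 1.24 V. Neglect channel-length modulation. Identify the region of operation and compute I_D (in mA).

Triode; I_D = 17.3 mA

V_ov = V_SG − |V_tp| = 3.82 − 0.96 = 2.86 V.
Since V_SD = 1.24 V < V_ov = 2.86 V, the device is in the triode region.
I_D = k_p [V_ov · V_SD − ½ V_SD²] = 6.22 × [2.86 × 1.24 − 0.5 × 1.24²] = 17.3 mA.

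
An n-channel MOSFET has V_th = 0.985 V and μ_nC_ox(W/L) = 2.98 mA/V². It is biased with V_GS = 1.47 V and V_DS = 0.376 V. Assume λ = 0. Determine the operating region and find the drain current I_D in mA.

Triode; I_D = 0.333 mA

V_ov = V_GS − V_th = 1.47 − 0.985 = 0.485 V.
Since V_DS = 0.376 V < V_ov = 0.485 V, the device is in the triode region.
I_D = k_n [V_ov · V_DS − ½ V_DS²] = 2.98 × [0.485 × 0.376 − 0.5 × 0.376²] = 0.333 mA.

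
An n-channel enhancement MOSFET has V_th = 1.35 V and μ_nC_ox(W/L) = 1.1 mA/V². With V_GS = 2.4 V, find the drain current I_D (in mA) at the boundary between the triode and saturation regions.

I_D = 0.606 mA

At the boundary V_DS = V_ov = V_GS − V_th = 2.4 − 1.35 = 1.05 V.
I_D = ½ k_n V_ov² = 0.5 × 1.1 × 1.05² = 0.606 mA.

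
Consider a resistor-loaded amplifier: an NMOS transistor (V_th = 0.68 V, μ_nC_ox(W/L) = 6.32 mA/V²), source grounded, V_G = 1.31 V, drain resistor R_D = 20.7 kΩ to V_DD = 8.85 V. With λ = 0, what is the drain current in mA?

I_D = 0.422 mA

V_GS = V_G = 1.31 V, so V_ov = 1.31 − 0.68 = 0.63 V.
Assume saturation: I_D = ½ k_n V_ov² = 0.5 × 6.32 × 0.63² = 1.25 mA, giving V_DS = V_DD − I_D R_D = 8.85 − 1.25 × 20.7 = -17.1 V.
But -17.1 V < V_ov = 0.63 V, so the device is actually in triode.
In triode I_D = k_n[V_ov V_DS − ½ V_DS²] and I_D = (V_DD − V_DS)/R_D. Equating: 65.4 V_DS² − 83.42 V_DS + 8.85 = 0, giving V_DS = 0.117 V (the root below V_ov).
I_D = (8.85 − 0.117) / 20.7 = 0.422 mA.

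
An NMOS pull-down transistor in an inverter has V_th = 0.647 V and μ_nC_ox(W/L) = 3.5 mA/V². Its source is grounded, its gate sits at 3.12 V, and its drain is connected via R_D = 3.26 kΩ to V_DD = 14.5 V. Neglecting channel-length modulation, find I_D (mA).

I_D = 4.28 mA

V_GS = V_G = 3.12 V, so V_ov = 3.12 − 0.647 = 2.47 V.
Assume saturation: I_D = ½ k_n V_ov² = 0.5 × 3.5 × 2.47² = 10.7 mA, giving V_DS = V_DD − I_D R_D = 14.5 − 10.7 × 3.26 = -20.4 V.
But -20.4 V < V_ov = 2.47 V, so the device is actually in triode.
In triode I_D = k_n[V_ov V_DS − ½ V_DS²] and I_D = (V_DD − V_DS)/R_D. Equating: 5.71 V_DS² − 29.22 V_DS + 14.5 = 0, giving V_DS = 0.557 V (the root below V_ov).
I_D = (14.5 − 0.557) / 3.26 = 4.28 mA.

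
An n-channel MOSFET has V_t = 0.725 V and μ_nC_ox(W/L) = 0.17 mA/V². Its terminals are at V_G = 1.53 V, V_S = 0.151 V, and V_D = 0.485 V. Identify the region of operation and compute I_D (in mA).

V_GS = V_G − V_S = 1.53 − 0.151 = 1.38 V; V_DS = V_D − V_S = 0.485 − 0.151 = 0.334 V.
V_ov = V_GS − V_t = 1.38 − 0.725 = 0.654 V.
Since V_DS = 0.334 V < V_ov = 0.654 V, the device is in the triode region.
I_D = k_n [V_ov · V_DS − ½ V_DS²] = 0.17 × [0.654 × 0.334 − 0.5 × 0.334²] = 0.0277 mA.

Triode; I_D = 0.0277 mA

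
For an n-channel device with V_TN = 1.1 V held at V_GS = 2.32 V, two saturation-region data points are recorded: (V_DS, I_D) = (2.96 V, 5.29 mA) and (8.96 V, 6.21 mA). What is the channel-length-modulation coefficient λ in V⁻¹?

With V_GS fixed, I_D ∝ (1 + λ V_DS) in saturation, so I_D2/I_D1 = (1 + λ V_DS2)/(1 + λ V_DS1).
6.21/5.29 = 1.174 = (1 + 8.96 λ)/(1 + 2.96 λ).
Solving: λ (I_D1 V_DS2 − I_D2 V_DS1) = I_D2 − I_D1, so λ = (6.21 − 5.29) / (5.29 × 8.96 − 6.21 × 2.96) = 0.92 / 29 = 0.0317 V⁻¹.

λ = 0.0317 V⁻¹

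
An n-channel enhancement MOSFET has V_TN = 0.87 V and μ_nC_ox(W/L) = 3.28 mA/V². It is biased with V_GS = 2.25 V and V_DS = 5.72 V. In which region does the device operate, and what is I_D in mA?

V_ov = V_GS − V_TN = 2.25 − 0.87 = 1.38 V.
Since V_DS = 5.72 V ≥ V_ov = 1.38 V, the device is in saturation.
I_D = ½ k_n V_ov² = 0.5 × 3.28 × 1.38² = 3.12 mA.

Saturation; I_D = 3.12 mA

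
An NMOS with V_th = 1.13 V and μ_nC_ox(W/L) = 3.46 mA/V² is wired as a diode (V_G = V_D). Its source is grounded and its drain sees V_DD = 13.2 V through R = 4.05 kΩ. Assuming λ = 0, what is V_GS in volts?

With gate tied to drain, V_GS = V_DS ≥ V_GS − V_th, so the device is in saturation.
KCL at the drain: ½ k_n (V_GS − V_th)² = (V_DD − V_GS)/R.
Let x = V_GS − 1.13. Then 7.01 x² + x − 12.07 = 0, giving x = 1.24 V (positive root), so V_GS = 2.37 V.
I_D = (V_DD − V_GS)/R = (13.2 − 2.37) / 4.05 = 2.67 mA.

V_GS = 2.37 V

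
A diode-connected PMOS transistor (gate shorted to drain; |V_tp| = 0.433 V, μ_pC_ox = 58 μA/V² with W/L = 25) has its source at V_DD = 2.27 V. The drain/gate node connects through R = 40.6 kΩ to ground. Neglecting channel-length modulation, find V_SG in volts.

With gate tied to drain, V_SG = V_SD ≥ V_SG − |V_tp|, so the device is in saturation.
k_p = μ_pC_ox · (W/L) = 1.45 mA/V².
KCL at the drain: ½ k_p (V_SG − |V_tp|)² = (V_DD − V_SG)/R.
Let x = V_SG − 0.433. Then 29.4 x² + x − 1.837 = 0, giving x = 0.233 V (positive root), so V_SG = 0.666 V.
I_D = (V_DD − V_SG)/R = (2.27 − 0.666) / 40.6 = 0.0395 mA.

V_SG = 0.666 V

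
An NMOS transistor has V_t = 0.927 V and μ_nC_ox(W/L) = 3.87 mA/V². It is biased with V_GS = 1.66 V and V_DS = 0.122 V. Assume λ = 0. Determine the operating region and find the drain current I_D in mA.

Triode; I_D = 0.317 mA

V_ov = V_GS − V_t = 1.66 − 0.927 = 0.733 V.
Since V_DS = 0.122 V < V_ov = 0.733 V, the device is in the triode region.
I_D = k_n [V_ov · V_DS − ½ V_DS²] = 3.87 × [0.733 × 0.122 − 0.5 × 0.122²] = 0.317 mA.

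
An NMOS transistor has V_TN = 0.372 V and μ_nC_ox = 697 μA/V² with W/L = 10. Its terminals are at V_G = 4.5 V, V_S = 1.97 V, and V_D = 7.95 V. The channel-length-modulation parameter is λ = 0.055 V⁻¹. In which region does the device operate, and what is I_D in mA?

V_GS = V_G − V_S = 4.5 − 1.97 = 2.53 V; V_DS = V_D − V_S = 7.95 − 1.97 = 5.98 V.
k_n = μ_nC_ox · (W/L) = 6.97 mA/V².
V_ov = V_GS − V_TN = 2.53 − 0.372 = 2.16 V.
Since V_DS = 5.98 V ≥ V_ov = 2.16 V, the device is in saturation.
I_D = ½ k_n V_ov² (1 + λ V_DS) = 0.5 × 6.97 × 2.16² × (1 + 0.055 × 5.98) = 21.6 mA.

Saturation; I_D = 21.6 mA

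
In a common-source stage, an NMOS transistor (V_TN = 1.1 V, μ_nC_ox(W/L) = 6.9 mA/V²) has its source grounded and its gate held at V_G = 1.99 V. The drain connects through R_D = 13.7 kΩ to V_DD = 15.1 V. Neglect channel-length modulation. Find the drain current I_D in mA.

I_D = 1.09 mA

V_GS = V_G = 1.99 V, so V_ov = 1.99 − 1.1 = 0.89 V.
Assume saturation: I_D = ½ k_n V_ov² = 0.5 × 6.9 × 0.89² = 2.73 mA, giving V_DS = V_DD − I_D R_D = 15.1 − 2.73 × 13.7 = -22.3 V.
But -22.3 V < V_ov = 0.89 V, so the device is actually in triode.
In triode I_D = k_n[V_ov V_DS − ½ V_DS²] and I_D = (V_DD − V_DS)/R_D. Equating: 47.3 V_DS² − 85.13 V_DS + 15.1 = 0, giving V_DS = 0.199 V (the root below V_ov).
I_D = (15.1 − 0.199) / 13.7 = 1.09 mA.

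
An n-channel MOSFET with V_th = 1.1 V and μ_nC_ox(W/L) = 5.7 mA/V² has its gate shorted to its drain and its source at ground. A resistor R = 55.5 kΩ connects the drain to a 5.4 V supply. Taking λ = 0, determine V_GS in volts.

With gate tied to drain, V_GS = V_DS ≥ V_GS − V_th, so the device is in saturation.
KCL at the drain: ½ k_n (V_GS − V_th)² = (V_DD − V_GS)/R.
Let x = V_GS − 1.1. Then 158 x² + x − 4.3 = 0, giving x = 0.162 V (positive root), so V_GS = 1.26 V.
I_D = (V_DD − V_GS)/R = (5.4 − 1.26) / 55.5 = 0.0746 mA.

V_GS = 1.26 V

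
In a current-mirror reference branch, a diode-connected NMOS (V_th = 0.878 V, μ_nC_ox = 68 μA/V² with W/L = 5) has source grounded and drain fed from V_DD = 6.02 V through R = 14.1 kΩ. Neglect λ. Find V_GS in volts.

V_GS = 2.15 V

With gate tied to drain, V_GS = V_DS ≥ V_GS − V_th, so the device is in saturation.
k_n = μ_nC_ox · (W/L) = 0.34 mA/V².
KCL at the drain: ½ k_n (V_GS − V_th)² = (V_DD − V_GS)/R.
Let x = V_GS − 0.878. Then 2.4 x² + x − 5.142 = 0, giving x = 1.27 V (positive root), so V_GS = 2.15 V.
I_D = (V_DD − V_GS)/R = (6.02 − 2.15) / 14.1 = 0.275 mA.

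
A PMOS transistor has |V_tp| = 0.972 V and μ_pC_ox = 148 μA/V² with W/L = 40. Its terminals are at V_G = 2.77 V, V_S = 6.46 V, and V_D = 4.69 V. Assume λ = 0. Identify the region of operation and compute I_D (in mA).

Triode; I_D = 19.2 mA

V_SG = V_S − V_G = 6.46 − 2.77 = 3.69 V; V_SD = V_S − V_D = 6.46 − 4.69 = 1.77 V.
k_p = μ_pC_ox · (W/L) = 5.92 mA/V².
V_ov = V_SG − |V_tp| = 3.69 − 0.972 = 2.72 V.
Since V_SD = 1.77 V < V_ov = 2.72 V, the device is in the triode region.
I_D = k_p [V_ov · V_SD − ½ V_SD²] = 5.92 × [2.72 × 1.77 − 0.5 × 1.77²] = 19.2 mA.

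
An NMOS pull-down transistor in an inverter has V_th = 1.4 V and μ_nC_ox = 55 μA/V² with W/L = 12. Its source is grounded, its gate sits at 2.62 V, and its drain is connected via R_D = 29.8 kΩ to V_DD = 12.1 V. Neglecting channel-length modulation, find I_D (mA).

V_GS = V_G = 2.62 V, so V_ov = 2.62 − 1.4 = 1.22 V.
k_n = μ_nC_ox · (W/L) = 0.66 mA/V².
Assume saturation: I_D = ½ k_n V_ov² = 0.5 × 0.66 × 1.22² = 0.491 mA, giving V_DS = V_DD − I_D R_D = 12.1 − 0.491 × 29.8 = -2.54 V.
But -2.54 V < V_ov = 1.22 V, so the device is actually in triode.
In triode I_D = k_n[V_ov V_DS − ½ V_DS²] and I_D = (V_DD − V_DS)/R_D. Equating: 9.83 V_DS² − 24.99 V_DS + 12.1 = 0, giving V_DS = 0.651 V (the root below V_ov).
I_D = (12.1 − 0.651) / 29.8 = 0.384 mA.

I_D = 0.384 mA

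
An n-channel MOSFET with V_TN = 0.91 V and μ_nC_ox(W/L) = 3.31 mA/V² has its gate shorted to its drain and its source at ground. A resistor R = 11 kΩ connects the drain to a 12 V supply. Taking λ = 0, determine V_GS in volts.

V_GS = 1.66 V

With gate tied to drain, V_GS = V_DS ≥ V_GS − V_TN, so the device is in saturation.
KCL at the drain: ½ k_n (V_GS − V_TN)² = (V_DD − V_GS)/R.
Let x = V_GS − 0.91. Then 18.2 x² + x − 11.09 = 0, giving x = 0.754 V (positive root), so V_GS = 1.66 V.
I_D = (V_DD − V_GS)/R = (12 − 1.66) / 11 = 0.94 mA.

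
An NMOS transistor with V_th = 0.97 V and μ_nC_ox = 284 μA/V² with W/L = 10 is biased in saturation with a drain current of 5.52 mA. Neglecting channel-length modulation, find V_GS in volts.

k_n = μ_nC_ox · (W/L) = 2.84 mA/V².
In saturation I_D = ½ k_n (V_GS − V_th)², so V_GS − V_th = √(2 I_D / k_n) = √(2 × 5.52 / 2.84) = 1.97 V.
V_GS = 0.97 + 1.97 = 2.94 V.

V_GS = 2.94 V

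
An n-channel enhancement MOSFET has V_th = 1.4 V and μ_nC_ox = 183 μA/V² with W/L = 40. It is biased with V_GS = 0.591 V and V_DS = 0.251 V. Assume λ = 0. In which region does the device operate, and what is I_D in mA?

V_GS = 0.591 V < V_th = 1.4 V, so the transistor is in cutoff.

Cutoff; I_D = 0 mA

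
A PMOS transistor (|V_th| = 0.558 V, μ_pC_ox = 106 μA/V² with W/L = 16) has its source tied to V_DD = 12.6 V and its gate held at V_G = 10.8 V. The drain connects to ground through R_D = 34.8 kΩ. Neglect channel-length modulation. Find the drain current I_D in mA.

I_D = 0.357 mA

V_SG = V_DD − V_G = 12.6 − 10.8 = 1.8 V, so V_ov = 1.8 − 0.558 = 1.24 V.
k_p = μ_pC_ox · (W/L) = 1.696 mA/V².
Assume saturation: I_D = ½ k_p V_ov² = 0.5 × 1.696 × 1.24² = 1.31 mA, giving V_SD = V_DD − I_D R_D = 12.6 − 1.31 × 34.8 = -32.9 V.
But -32.9 V < V_ov = 1.24 V, so the device is actually in triode.
In triode I_D = k_p[V_ov V_SD − ½ V_SD²] and I_D = (V_DD − V_SD)/R_D. Equating: 29.5 V_SD² − 74.3 V_SD + 12.6 = 0, giving V_SD = 0.183 V (the root below V_ov).
I_D = (12.6 − 0.183) / 34.8 = 0.357 mA.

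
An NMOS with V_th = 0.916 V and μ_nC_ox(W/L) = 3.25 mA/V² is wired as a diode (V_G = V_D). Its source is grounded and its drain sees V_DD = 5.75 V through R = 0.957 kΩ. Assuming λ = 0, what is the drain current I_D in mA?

With gate tied to drain, V_GS = V_DS ≥ V_GS − V_th, so the device is in saturation.
KCL at the drain: ½ k_n (V_GS − V_th)² = (V_DD − V_GS)/R.
Let x = V_GS − 0.916. Then 1.56 x² + x − 4.834 = 0, giving x = 1.47 V (positive root), so V_GS = 2.39 V.
I_D = (V_DD − V_GS)/R = (5.75 − 2.39) / 0.957 = 3.51 mA.

I_D = 3.51 mA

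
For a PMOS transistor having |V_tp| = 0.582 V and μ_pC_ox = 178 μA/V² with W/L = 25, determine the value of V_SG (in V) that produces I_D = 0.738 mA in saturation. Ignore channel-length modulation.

V_SG = 1.16 V

k_p = μ_pC_ox · (W/L) = 4.45 mA/V².
In saturation I_D = ½ k_p (V_SG − |V_tp|)², so V_SG − |V_tp| = √(2 I_D / k_p) = √(2 × 0.738 / 4.45) = 0.576 V.
V_SG = 0.582 + 0.576 = 1.16 V.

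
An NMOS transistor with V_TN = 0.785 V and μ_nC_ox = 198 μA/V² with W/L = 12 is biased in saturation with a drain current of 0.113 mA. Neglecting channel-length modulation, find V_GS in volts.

V_GS = 1.09 V

k_n = μ_nC_ox · (W/L) = 2.376 mA/V².
In saturation I_D = ½ k_n (V_GS − V_TN)², so V_GS − V_TN = √(2 I_D / k_n) = √(2 × 0.113 / 2.376) = 0.308 V.
V_GS = 0.785 + 0.308 = 1.09 V.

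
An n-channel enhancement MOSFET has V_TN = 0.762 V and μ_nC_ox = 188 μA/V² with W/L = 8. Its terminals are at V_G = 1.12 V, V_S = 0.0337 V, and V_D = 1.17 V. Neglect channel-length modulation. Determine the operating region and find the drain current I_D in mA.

Saturation; I_D = 0.0791 mA

V_GS = V_G − V_S = 1.12 − 0.0337 = 1.09 V; V_DS = V_D − V_S = 1.17 − 0.0337 = 1.14 V.
k_n = μ_nC_ox · (W/L) = 1.504 mA/V².
V_ov = V_GS − V_TN = 1.09 − 0.762 = 0.324 V.
Since V_DS = 1.14 V ≥ V_ov = 0.324 V, the device is in saturation.
I_D = ½ k_n V_ov² = 0.5 × 1.504 × 0.324² = 0.0791 mA.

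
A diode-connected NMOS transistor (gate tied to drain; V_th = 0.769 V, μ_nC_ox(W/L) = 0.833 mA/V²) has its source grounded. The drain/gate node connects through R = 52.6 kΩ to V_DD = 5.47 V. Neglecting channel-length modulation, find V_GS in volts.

V_GS = 1.21 V

With gate tied to drain, V_GS = V_DS ≥ V_GS − V_th, so the device is in saturation.
KCL at the drain: ½ k_n (V_GS − V_th)² = (V_DD − V_GS)/R.
Let x = V_GS − 0.769. Then 21.9 x² + x − 4.701 = 0, giving x = 0.441 V (positive root), so V_GS = 1.21 V.
I_D = (V_DD − V_GS)/R = (5.47 − 1.21) / 52.6 = 0.081 mA.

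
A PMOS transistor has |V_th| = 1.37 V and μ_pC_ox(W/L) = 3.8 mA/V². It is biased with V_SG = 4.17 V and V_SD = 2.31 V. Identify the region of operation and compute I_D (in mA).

V_ov = V_SG − |V_th| = 4.17 − 1.37 = 2.8 V.
Since V_SD = 2.31 V < V_ov = 2.8 V, the device is in the triode region.
I_D = k_p [V_ov · V_SD − ½ V_SD²] = 3.8 × [2.8 × 2.31 − 0.5 × 2.31²] = 14.4 mA.

Triode; I_D = 14.4 mA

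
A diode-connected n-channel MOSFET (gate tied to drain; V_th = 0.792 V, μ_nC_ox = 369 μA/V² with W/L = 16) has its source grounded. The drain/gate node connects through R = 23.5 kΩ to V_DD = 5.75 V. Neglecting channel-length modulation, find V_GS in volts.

V_GS = 1.05 V

With gate tied to drain, V_GS = V_DS ≥ V_GS − V_th, so the device is in saturation.
k_n = μ_nC_ox · (W/L) = 5.904 mA/V².
KCL at the drain: ½ k_n (V_GS − V_th)² = (V_DD − V_GS)/R.
Let x = V_GS − 0.792. Then 69.4 x² + x − 4.958 = 0, giving x = 0.26 V (positive root), so V_GS = 1.05 V.
I_D = (V_DD − V_GS)/R = (5.75 − 1.05) / 23.5 = 0.2 mA.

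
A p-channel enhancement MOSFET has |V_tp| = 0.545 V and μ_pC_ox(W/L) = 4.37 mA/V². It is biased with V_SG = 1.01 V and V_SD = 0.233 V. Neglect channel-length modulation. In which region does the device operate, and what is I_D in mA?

Triode; I_D = 0.355 mA

V_ov = V_SG − |V_tp| = 1.01 − 0.545 = 0.465 V.
Since V_SD = 0.233 V < V_ov = 0.465 V, the device is in the triode region.
I_D = k_p [V_ov · V_SD − ½ V_SD²] = 4.37 × [0.465 × 0.233 − 0.5 × 0.233²] = 0.355 mA.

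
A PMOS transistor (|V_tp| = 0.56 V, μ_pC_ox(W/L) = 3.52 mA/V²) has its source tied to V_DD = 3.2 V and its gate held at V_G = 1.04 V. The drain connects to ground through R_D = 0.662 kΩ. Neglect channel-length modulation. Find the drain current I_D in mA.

V_SG = V_DD − V_G = 3.2 − 1.04 = 2.16 V, so V_ov = 2.16 − 0.56 = 1.6 V.
Assume saturation: I_D = ½ k_p V_ov² = 0.5 × 3.52 × 1.6² = 4.51 mA, giving V_SD = V_DD − I_D R_D = 3.2 − 4.51 × 0.662 = 0.217 V.
But 0.217 V < V_ov = 1.6 V, so the device is actually in triode.
In triode I_D = k_p[V_ov V_SD − ½ V_SD²] and I_D = (V_DD − V_SD)/R_D. Equating: 1.17 V_SD² − 4.728 V_SD + 3.2 = 0, giving V_SD = 0.858 V (the root below V_ov).
I_D = (3.2 − 0.858) / 0.662 = 3.54 mA.

I_D = 3.54 mA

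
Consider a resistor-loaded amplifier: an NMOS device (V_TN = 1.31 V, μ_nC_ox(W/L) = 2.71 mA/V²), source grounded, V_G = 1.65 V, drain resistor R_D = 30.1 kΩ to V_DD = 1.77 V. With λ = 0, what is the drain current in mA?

I_D = 0.0565 mA

V_GS = V_G = 1.65 V, so V_ov = 1.65 − 1.31 = 0.34 V.
Assume saturation: I_D = ½ k_n V_ov² = 0.5 × 2.71 × 0.34² = 0.157 mA, giving V_DS = V_DD − I_D R_D = 1.77 − 0.157 × 30.1 = -2.94 V.
But -2.94 V < V_ov = 0.34 V, so the device is actually in triode.
In triode I_D = k_n[V_ov V_DS − ½ V_DS²] and I_D = (V_DD − V_DS)/R_D. Equating: 40.8 V_DS² − 28.73 V_DS + 1.77 = 0, giving V_DS = 0.0682 V (the root below V_ov).
I_D = (1.77 − 0.0682) / 30.1 = 0.0565 mA.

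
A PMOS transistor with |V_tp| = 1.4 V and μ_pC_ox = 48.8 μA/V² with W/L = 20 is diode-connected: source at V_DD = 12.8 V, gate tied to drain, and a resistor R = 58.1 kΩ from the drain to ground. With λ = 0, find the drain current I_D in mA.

With gate tied to drain, V_SG = V_SD ≥ V_SG − |V_tp|, so the device is in saturation.
k_p = μ_pC_ox · (W/L) = 0.976 mA/V².
KCL at the drain: ½ k_p (V_SG − |V_tp|)² = (V_DD − V_SG)/R.
Let x = V_SG − 1.4. Then 28.4 x² + x − 11.4 = 0, giving x = 0.617 V (positive root), so V_SG = 2.02 V.
I_D = (V_DD − V_SG)/R = (12.8 − 2.02) / 58.1 = 0.186 mA.

I_D = 0.186 mA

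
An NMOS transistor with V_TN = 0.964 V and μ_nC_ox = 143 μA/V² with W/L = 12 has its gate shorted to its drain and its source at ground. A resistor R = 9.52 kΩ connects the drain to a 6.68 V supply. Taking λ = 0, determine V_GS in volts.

With gate tied to drain, V_GS = V_DS ≥ V_GS − V_TN, so the device is in saturation.
k_n = μ_nC_ox · (W/L) = 1.716 mA/V².
KCL at the drain: ½ k_n (V_GS − V_TN)² = (V_DD − V_GS)/R.
Let x = V_GS − 0.964. Then 8.17 x² + x − 5.716 = 0, giving x = 0.778 V (positive root), so V_GS = 1.74 V.
I_D = (V_DD − V_GS)/R = (6.68 − 1.74) / 9.52 = 0.519 mA.

V_GS = 1.74 V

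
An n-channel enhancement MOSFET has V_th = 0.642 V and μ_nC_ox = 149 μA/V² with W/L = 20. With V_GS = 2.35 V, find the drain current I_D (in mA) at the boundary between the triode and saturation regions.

At the boundary V_DS = V_ov = V_GS − V_th = 2.35 − 0.642 = 1.71 V.
k_n = μ_nC_ox · (W/L) = 2.98 mA/V².
I_D = ½ k_n V_ov² = 0.5 × 2.98 × 1.71² = 4.35 mA.

I_D = 4.35 mA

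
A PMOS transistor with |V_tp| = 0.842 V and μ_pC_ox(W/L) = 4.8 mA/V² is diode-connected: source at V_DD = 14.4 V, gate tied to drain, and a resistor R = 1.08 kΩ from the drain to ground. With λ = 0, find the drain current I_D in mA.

I_D = 10.6 mA

With gate tied to drain, V_SG = V_SD ≥ V_SG − |V_tp|, so the device is in saturation.
KCL at the drain: ½ k_p (V_SG − |V_tp|)² = (V_DD − V_SG)/R.
Let x = V_SG − 0.842. Then 2.59 x² + x − 13.56 = 0, giving x = 2.1 V (positive root), so V_SG = 2.94 V.
I_D = (V_DD − V_SG)/R = (14.4 − 2.94) / 1.08 = 10.6 mA.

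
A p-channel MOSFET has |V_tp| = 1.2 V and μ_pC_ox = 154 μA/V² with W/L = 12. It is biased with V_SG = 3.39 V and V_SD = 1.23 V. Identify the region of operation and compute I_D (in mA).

k_p = μ_pC_ox · (W/L) = 1.848 mA/V².
V_ov = V_SG − |V_tp| = 3.39 − 1.2 = 2.19 V.
Since V_SD = 1.23 V < V_ov = 2.19 V, the device is in the triode region.
I_D = k_p [V_ov · V_SD − ½ V_SD²] = 1.848 × [2.19 × 1.23 − 0.5 × 1.23²] = 3.58 mA.

Triode; I_D = 3.58 mA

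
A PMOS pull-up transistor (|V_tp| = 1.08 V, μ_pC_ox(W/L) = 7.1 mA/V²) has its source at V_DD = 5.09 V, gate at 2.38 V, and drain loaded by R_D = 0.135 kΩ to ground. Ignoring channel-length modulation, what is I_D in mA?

I_D = 9.43 mA

V_SG = V_DD − V_G = 5.09 − 2.38 = 2.71 V, so V_ov = 2.71 − 1.08 = 1.63 V.
Assume saturation: I_D = ½ k_p V_ov² = 0.5 × 7.1 × 1.63² = 9.43 mA, giving V_SD = V_DD − I_D R_D = 5.09 − 9.43 × 0.135 = 3.82 V.
V_SD = 3.82 V ≥ V_ov = 1.63 V, confirming saturation.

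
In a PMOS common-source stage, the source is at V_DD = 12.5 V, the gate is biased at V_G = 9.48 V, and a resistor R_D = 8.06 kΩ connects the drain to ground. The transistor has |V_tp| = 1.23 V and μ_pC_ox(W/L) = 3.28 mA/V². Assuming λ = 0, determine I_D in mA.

I_D = 1.52 mA

V_SG = V_DD − V_G = 12.5 − 9.48 = 3.02 V, so V_ov = 3.02 − 1.23 = 1.79 V.
Assume saturation: I_D = ½ k_p V_ov² = 0.5 × 3.28 × 1.79² = 5.25 mA, giving V_SD = V_DD − I_D R_D = 12.5 − 5.25 × 8.06 = -29.9 V.
But -29.9 V < V_ov = 1.79 V, so the device is actually in triode.
In triode I_D = k_p[V_ov V_SD − ½ V_SD²] and I_D = (V_DD − V_SD)/R_D. Equating: 13.2 V_SD² − 48.32 V_SD + 12.5 = 0, giving V_SD = 0.28 V (the root below V_ov).
I_D = (12.5 − 0.28) / 8.06 = 1.52 mA.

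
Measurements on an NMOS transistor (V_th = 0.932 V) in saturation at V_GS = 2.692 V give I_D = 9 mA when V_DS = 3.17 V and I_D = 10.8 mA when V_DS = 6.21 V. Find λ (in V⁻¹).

With V_GS fixed, I_D ∝ (1 + λ V_DS) in saturation, so I_D2/I_D1 = (1 + λ V_DS2)/(1 + λ V_DS1).
10.8/9 = 1.2 = (1 + 6.21 λ)/(1 + 3.17 λ).
Solving: λ (I_D1 V_DS2 − I_D2 V_DS1) = I_D2 − I_D1, so λ = (10.8 − 9) / (9 × 6.21 − 10.8 × 3.17) = 1.8 / 21.7 = 0.0831 V⁻¹.

λ = 0.0831 V⁻¹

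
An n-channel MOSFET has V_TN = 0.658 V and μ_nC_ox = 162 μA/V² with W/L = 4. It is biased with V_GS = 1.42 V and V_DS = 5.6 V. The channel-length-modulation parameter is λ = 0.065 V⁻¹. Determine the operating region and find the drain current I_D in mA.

k_n = μ_nC_ox · (W/L) = 0.648 mA/V².
V_ov = V_GS − V_TN = 1.42 − 0.658 = 0.762 V.
Since V_DS = 5.6 V ≥ V_ov = 0.762 V, the device is in saturation.
I_D = ½ k_n V_ov² (1 + λ V_DS) = 0.5 × 0.648 × 0.762² × (1 + 0.065 × 5.6) = 0.257 mA.

Saturation; I_D = 0.257 mA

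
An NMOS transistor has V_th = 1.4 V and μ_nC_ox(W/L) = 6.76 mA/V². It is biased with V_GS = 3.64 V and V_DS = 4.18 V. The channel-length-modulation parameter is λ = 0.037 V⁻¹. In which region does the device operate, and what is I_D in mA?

Saturation; I_D = 19.6 mA

V_ov = V_GS − V_th = 3.64 − 1.4 = 2.24 V.
Since V_DS = 4.18 V ≥ V_ov = 2.24 V, the device is in saturation.
I_D = ½ k_n V_ov² (1 + λ V_DS) = 0.5 × 6.76 × 2.24² × (1 + 0.037 × 4.18) = 19.6 mA.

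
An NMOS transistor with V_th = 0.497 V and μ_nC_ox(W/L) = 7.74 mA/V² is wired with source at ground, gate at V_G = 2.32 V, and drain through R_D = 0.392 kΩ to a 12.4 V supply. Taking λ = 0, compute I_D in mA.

V_GS = V_G = 2.32 V, so V_ov = 2.32 − 0.497 = 1.82 V.
Assume saturation: I_D = ½ k_n V_ov² = 0.5 × 7.74 × 1.82² = 12.9 mA, giving V_DS = V_DD − I_D R_D = 12.4 − 12.9 × 0.392 = 7.36 V.
V_DS = 7.36 V ≥ V_ov = 1.82 V, confirming saturation.

I_D = 12.9 mA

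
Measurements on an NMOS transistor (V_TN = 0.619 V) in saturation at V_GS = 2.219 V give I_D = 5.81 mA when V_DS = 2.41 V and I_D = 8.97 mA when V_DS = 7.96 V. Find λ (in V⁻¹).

λ = 0.128 V⁻¹

With V_GS fixed, I_D ∝ (1 + λ V_DS) in saturation, so I_D2/I_D1 = (1 + λ V_DS2)/(1 + λ V_DS1).
8.97/5.81 = 1.544 = (1 + 7.96 λ)/(1 + 2.41 λ).
Solving: λ (I_D1 V_DS2 − I_D2 V_DS1) = I_D2 − I_D1, so λ = (8.97 − 5.81) / (5.81 × 7.96 − 8.97 × 2.41) = 3.16 / 24.6 = 0.128 V⁻¹.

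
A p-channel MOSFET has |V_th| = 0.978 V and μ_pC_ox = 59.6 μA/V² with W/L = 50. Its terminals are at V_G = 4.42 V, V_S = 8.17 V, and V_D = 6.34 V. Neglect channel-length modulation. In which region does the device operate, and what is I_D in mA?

Triode; I_D = 10.1 mA

V_SG = V_S − V_G = 8.17 − 4.42 = 3.75 V; V_SD = V_S − V_D = 8.17 − 6.34 = 1.83 V.
k_p = μ_pC_ox · (W/L) = 2.98 mA/V².
V_ov = V_SG − |V_th| = 3.75 − 0.978 = 2.77 V.
Since V_SD = 1.83 V < V_ov = 2.77 V, the device is in the triode region.
I_D = k_p [V_ov · V_SD − ½ V_SD²] = 2.98 × [2.77 × 1.83 − 0.5 × 1.83²] = 10.1 mA.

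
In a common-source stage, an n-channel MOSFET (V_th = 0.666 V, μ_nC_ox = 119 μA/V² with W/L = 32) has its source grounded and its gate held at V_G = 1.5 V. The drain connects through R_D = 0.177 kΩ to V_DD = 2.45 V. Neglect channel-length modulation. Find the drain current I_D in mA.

V_GS = V_G = 1.5 V, so V_ov = 1.5 − 0.666 = 0.834 V.
k_n = μ_nC_ox · (W/L) = 3.808 mA/V².
Assume saturation: I_D = ½ k_n V_ov² = 0.5 × 3.808 × 0.834² = 1.32 mA, giving V_DS = V_DD − I_D R_D = 2.45 − 1.32 × 0.177 = 2.22 V.
V_DS = 2.22 V ≥ V_ov = 0.834 V, confirming saturation.

I_D = 1.32 mA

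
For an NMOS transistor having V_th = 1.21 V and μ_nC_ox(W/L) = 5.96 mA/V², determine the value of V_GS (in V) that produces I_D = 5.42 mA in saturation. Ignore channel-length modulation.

V_GS = 2.56 V

In saturation I_D = ½ k_n (V_GS − V_th)², so V_GS − V_th = √(2 I_D / k_n) = √(2 × 5.42 / 5.96) = 1.35 V.
V_GS = 1.21 + 1.35 = 2.56 V.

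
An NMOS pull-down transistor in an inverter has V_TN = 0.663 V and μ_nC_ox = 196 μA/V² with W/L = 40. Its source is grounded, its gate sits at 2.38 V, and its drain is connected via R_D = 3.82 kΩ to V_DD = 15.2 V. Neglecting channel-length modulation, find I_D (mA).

I_D = 3.90 mA

V_GS = V_G = 2.38 V, so V_ov = 2.38 − 0.663 = 1.72 V.
k_n = μ_nC_ox · (W/L) = 7.84 mA/V².
Assume saturation: I_D = ½ k_n V_ov² = 0.5 × 7.84 × 1.72² = 11.6 mA, giving V_DS = V_DD − I_D R_D = 15.2 − 11.6 × 3.82 = -28.9 V.
But -28.9 V < V_ov = 1.72 V, so the device is actually in triode.
In triode I_D = k_n[V_ov V_DS − ½ V_DS²] and I_D = (V_DD − V_DS)/R_D. Equating: 15 V_DS² − 52.42 V_DS + 15.2 = 0, giving V_DS = 0.319 V (the root below V_ov).
I_D = (15.2 − 0.319) / 3.82 = 3.9 mA.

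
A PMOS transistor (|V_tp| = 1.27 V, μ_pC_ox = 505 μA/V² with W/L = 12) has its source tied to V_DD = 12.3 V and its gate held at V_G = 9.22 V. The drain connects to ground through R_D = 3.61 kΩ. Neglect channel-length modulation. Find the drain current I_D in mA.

I_D = 3.32 mA

V_SG = V_DD − V_G = 12.3 − 9.22 = 3.08 V, so V_ov = 3.08 − 1.27 = 1.81 V.
k_p = μ_pC_ox · (W/L) = 6.06 mA/V².
Assume saturation: I_D = ½ k_p V_ov² = 0.5 × 6.06 × 1.81² = 9.93 mA, giving V_SD = V_DD − I_D R_D = 12.3 − 9.93 × 3.61 = -23.5 V.
But -23.5 V < V_ov = 1.81 V, so the device is actually in triode.
In triode I_D = k_p[V_ov V_SD − ½ V_SD²] and I_D = (V_DD − V_SD)/R_D. Equating: 10.9 V_SD² − 40.6 V_SD + 12.3 = 0, giving V_SD = 0.333 V (the root below V_ov).
I_D = (12.3 − 0.333) / 3.61 = 3.32 mA.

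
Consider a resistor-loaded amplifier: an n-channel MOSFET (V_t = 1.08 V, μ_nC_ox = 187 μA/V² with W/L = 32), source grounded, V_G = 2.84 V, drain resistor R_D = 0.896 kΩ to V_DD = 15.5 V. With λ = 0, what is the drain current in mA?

I_D = 9.27 mA

V_GS = V_G = 2.84 V, so V_ov = 2.84 − 1.08 = 1.76 V.
k_n = μ_nC_ox · (W/L) = 5.984 mA/V².
Assume saturation: I_D = ½ k_n V_ov² = 0.5 × 5.984 × 1.76² = 9.27 mA, giving V_DS = V_DD − I_D R_D = 15.5 − 9.27 × 0.896 = 7.2 V.
V_DS = 7.2 V ≥ V_ov = 1.76 V, confirming saturation.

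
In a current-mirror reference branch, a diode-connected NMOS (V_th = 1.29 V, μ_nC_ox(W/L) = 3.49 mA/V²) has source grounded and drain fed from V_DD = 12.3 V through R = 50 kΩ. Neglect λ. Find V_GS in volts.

With gate tied to drain, V_GS = V_DS ≥ V_GS − V_th, so the device is in saturation.
KCL at the drain: ½ k_n (V_GS − V_th)² = (V_DD − V_GS)/R.
Let x = V_GS − 1.29. Then 87.2 x² + x − 11.01 = 0, giving x = 0.35 V (positive root), so V_GS = 1.64 V.
I_D = (V_DD − V_GS)/R = (12.3 − 1.64) / 50 = 0.213 mA.

V_GS = 1.64 V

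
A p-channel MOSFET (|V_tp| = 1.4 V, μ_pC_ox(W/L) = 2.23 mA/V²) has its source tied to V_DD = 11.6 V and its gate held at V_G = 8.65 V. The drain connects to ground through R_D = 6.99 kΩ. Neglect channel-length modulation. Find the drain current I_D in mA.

V_SG = V_DD − V_G = 11.6 − 8.65 = 2.95 V, so V_ov = 2.95 − 1.4 = 1.55 V.
Assume saturation: I_D = ½ k_p V_ov² = 0.5 × 2.23 × 1.55² = 2.68 mA, giving V_SD = V_DD − I_D R_D = 11.6 − 2.68 × 6.99 = -7.12 V.
But -7.12 V < V_ov = 1.55 V, so the device is actually in triode.
In triode I_D = k_p[V_ov V_SD − ½ V_SD²] and I_D = (V_DD − V_SD)/R_D. Equating: 7.79 V_SD² − 25.16 V_SD + 11.6 = 0, giving V_SD = 0.557 V (the root below V_ov).
I_D = (11.6 − 0.557) / 6.99 = 1.58 mA.

I_D = 1.58 mA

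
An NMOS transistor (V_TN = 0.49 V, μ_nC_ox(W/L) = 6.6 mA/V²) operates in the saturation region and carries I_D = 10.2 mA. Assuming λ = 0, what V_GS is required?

V_GS = 2.25 V

In saturation I_D = ½ k_n (V_GS − V_TN)², so V_GS − V_TN = √(2 I_D / k_n) = √(2 × 10.2 / 6.6) = 1.76 V.
V_GS = 0.49 + 1.76 = 2.25 V.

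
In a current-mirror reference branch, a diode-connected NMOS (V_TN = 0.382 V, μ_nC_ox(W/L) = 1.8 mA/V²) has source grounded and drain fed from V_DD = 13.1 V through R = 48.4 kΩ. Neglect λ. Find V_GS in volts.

With gate tied to drain, V_GS = V_DS ≥ V_GS − V_TN, so the device is in saturation.
KCL at the drain: ½ k_n (V_GS − V_TN)² = (V_DD − V_GS)/R.
Let x = V_GS − 0.382. Then 43.6 x² + x − 12.72 = 0, giving x = 0.529 V (positive root), so V_GS = 0.911 V.
I_D = (V_DD − V_GS)/R = (13.1 − 0.911) / 48.4 = 0.252 mA.

V_GS = 0.911 V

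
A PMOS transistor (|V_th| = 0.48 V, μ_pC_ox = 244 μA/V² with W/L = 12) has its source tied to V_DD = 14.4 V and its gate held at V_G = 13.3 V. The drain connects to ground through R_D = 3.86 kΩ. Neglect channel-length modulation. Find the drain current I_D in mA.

I_D = 0.563 mA

V_SG = V_DD − V_G = 14.4 − 13.3 = 1.1 V, so V_ov = 1.1 − 0.48 = 0.62 V.
k_p = μ_pC_ox · (W/L) = 2.928 mA/V².
Assume saturation: I_D = ½ k_p V_ov² = 0.5 × 2.928 × 0.62² = 0.563 mA, giving V_SD = V_DD − I_D R_D = 14.4 − 0.563 × 3.86 = 12.2 V.
V_SD = 12.2 V ≥ V_ov = 0.62 V, confirming saturation.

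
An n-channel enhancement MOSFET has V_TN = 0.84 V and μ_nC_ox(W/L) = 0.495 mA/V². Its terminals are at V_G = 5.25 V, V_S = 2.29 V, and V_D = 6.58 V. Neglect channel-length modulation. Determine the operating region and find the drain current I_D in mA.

Saturation; I_D = 1.11 mA

V_GS = V_G − V_S = 5.25 − 2.29 = 2.96 V; V_DS = V_D − V_S = 6.58 − 2.29 = 4.29 V.
V_ov = V_GS − V_TN = 2.96 − 0.84 = 2.12 V.
Since V_DS = 4.29 V ≥ V_ov = 2.12 V, the device is in saturation.
I_D = ½ k_n V_ov² = 0.5 × 0.495 × 2.12² = 1.11 mA.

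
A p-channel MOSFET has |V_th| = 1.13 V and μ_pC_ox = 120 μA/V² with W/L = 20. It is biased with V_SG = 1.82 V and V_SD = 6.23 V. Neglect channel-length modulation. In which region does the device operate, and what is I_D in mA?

k_p = μ_pC_ox · (W/L) = 2.4 mA/V².
V_ov = V_SG − |V_th| = 1.82 − 1.13 = 0.69 V.
Since V_SD = 6.23 V ≥ V_ov = 0.69 V, the device is in saturation.
I_D = ½ k_p V_ov² = 0.5 × 2.4 × 0.69² = 0.571 mA.

Saturation; I_D = 0.571 mA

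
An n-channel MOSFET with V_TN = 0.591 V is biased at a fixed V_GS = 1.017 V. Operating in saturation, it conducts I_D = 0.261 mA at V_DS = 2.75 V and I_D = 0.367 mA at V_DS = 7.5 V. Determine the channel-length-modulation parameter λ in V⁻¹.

With V_GS fixed, I_D ∝ (1 + λ V_DS) in saturation, so I_D2/I_D1 = (1 + λ V_DS2)/(1 + λ V_DS1).
0.367/0.261 = 1.406 = (1 + 7.5 λ)/(1 + 2.75 λ).
Solving: λ (I_D1 V_DS2 − I_D2 V_DS1) = I_D2 − I_D1, so λ = (0.367 − 0.261) / (0.261 × 7.5 − 0.367 × 2.75) = 0.106 / 0.948 = 0.112 V⁻¹.

λ = 0.112 V⁻¹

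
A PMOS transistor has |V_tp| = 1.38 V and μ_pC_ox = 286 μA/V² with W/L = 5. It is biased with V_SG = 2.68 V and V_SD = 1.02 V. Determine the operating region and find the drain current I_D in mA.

Triode; I_D = 1.15 mA

k_p = μ_pC_ox · (W/L) = 1.43 mA/V².
V_ov = V_SG − |V_tp| = 2.68 − 1.38 = 1.3 V.
Since V_SD = 1.02 V < V_ov = 1.3 V, the device is in the triode region.
I_D = k_p [V_ov · V_SD − ½ V_SD²] = 1.43 × [1.3 × 1.02 − 0.5 × 1.02²] = 1.15 mA.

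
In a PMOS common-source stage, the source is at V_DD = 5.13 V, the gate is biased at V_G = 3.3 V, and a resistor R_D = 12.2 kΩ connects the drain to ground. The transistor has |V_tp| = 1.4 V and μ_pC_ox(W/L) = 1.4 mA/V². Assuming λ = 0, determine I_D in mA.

V_SG = V_DD − V_G = 5.13 − 3.3 = 1.83 V, so V_ov = 1.83 − 1.4 = 0.43 V.
Assume saturation: I_D = ½ k_p V_ov² = 0.5 × 1.4 × 0.43² = 0.129 mA, giving V_SD = V_DD − I_D R_D = 5.13 − 0.129 × 12.2 = 3.55 V.
V_SD = 3.55 V ≥ V_ov = 0.43 V, confirming saturation.

I_D = 0.129 mA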